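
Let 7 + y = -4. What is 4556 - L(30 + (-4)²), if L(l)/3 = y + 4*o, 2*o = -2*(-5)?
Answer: 4529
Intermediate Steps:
y = -11 (y = -7 - 4 = -11)
o = 5 (o = (-2*(-5))/2 = (½)*10 = 5)
L(l) = 27 (L(l) = 3*(-11 + 4*5) = 3*(-11 + 20) = 3*9 = 27)
4556 - L(30 + (-4)²) = 4556 - 1*27 = 4556 - 27 = 4529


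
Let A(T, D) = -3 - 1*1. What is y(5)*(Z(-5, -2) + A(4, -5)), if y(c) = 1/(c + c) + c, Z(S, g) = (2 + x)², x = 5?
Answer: 459/2 ≈ 229.50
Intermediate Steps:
A(T, D) = -4 (A(T, D) = -3 - 1 = -4)
Z(S, g) = 49 (Z(S, g) = (2 + 5)² = 7² = 49)
y(c) = c + 1/(2*c) (y(c) = 1/(2*c) + c = c + 1/(2*c))
y(5)*(Z(-5, -2) + A(4, -5)) = (5 + (½)/5)*(49 - 4) = (5 + (½)*(⅕))*45 = (5 + ⅒)*45 = (51/10)*45 = 459/2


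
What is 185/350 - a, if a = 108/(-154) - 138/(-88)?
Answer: -521/1540 ≈ -0.33831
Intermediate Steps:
a = 267/308 (a = 108*(-1/154) - 138*(-1/88) = -54/77 + 69/44 = 267/308 ≈ 0.86688)
185/350 - a = 185/350 - 1*267/308 = 185*(1/350) - 267/308 = 37/70 - 267/308 = -521/1540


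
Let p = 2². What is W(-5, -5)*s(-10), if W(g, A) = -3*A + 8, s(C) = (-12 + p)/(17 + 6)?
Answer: -8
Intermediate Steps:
p = 4
s(C) = -8/23 (s(C) = (-12 + 4)/(17 + 6) = -8/23)
W(g, A) = 8 - 3*A
W(-5, -5)*s(-10) = (8 - 3*(-5))*(-8/23) = (8 + 15)*(-8/23) = 23*(-8/23) = -8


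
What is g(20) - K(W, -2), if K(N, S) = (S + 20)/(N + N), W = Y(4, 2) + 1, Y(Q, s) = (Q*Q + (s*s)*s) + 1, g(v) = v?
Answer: 511/26 ≈ 19.654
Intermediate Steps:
Y(Q, s) = 1 + Q² + s³ (Y(Q, s) = (Q² + s²*s) + 1 = (Q² + s³) + 1 = 1 + Q² + s³)
W = 26 (W = (1 + 4² + 2³) + 1 = (1 + 16 + 8) + 1 = 25 + 1 = 26)
K(N, S) = (20 + S)/(2*N) (K(N, S) = (20 + S)/((2*N)) = (20 + S)*(1/(2*N)) = (20 + S)/(2*N))
g(20) - K(W, -2) = 20 - (20 - 2)/(2*26) = 20 - 18/(2*26) = 20 - 1*9/26 = 20 - 9/26 = 511/26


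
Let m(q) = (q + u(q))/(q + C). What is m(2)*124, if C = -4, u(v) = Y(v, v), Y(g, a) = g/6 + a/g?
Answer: -620/3 ≈ -206.67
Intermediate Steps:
Y(g, a) = g/6 + a/g (Y(g, a) = g*(1/6) + a/g = g/6 + a/g)
u(v) = 1 + v/6 (u(v) = v/6 + v/v = v/6 + 1 = 1 + v/6)
m(q) = (1 + 7*q/6)/(-4 + q) (m(q) = (q + (1 + q/6))/(q - 4) = (1 + 7*q/6)/(-4 + q))
m(2)*124 = ((6 + 7*2)/(6*(-4 + 2)))*124 = ((1/6)*(6 + 14)/(-2))*124 = ((1/6)*(-1/2)*20)*124 = -5/3*124 = -620/3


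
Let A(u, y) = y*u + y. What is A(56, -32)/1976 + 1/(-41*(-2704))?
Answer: -102335/110864 ≈ -0.92307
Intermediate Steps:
A(u, y) = y + u*y (A(u, y) = u*y + y = y + u*y)
A(56, -32)/1976 + 1/(-41*(-2704)) = -32*(1 + 56)/1976 + 1/(-41*(-2704)) = -32*57*(1/1976) - 1/41*(-1/2704) = -1824*1/1976 + 1/110864 = -12/13 + 1/110864 = -102335/110864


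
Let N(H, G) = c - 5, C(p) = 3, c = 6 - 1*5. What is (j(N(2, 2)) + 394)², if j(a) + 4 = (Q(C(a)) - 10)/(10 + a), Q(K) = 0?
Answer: 1357225/9 ≈ 1.5080e+5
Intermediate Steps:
c = 1 (c = 6 - 5 = 1)
N(H, G) = -4 (N(H, G) = 1 - 5 = -4)
j(a) = -4 - 10/(10 + a) (j(a) = -4 + (0 - 10)/(10 + a) = -4 - 10/(10 + a))
(j(N(2, 2)) + 394)² = (2*(-25 - 2*(-4))/(10 - 4) + 394)² = (2*(-25 + 8)/6 + 394)² = (2*(⅙)*(-17) + 394)² = (-17/3 + 394)² = (1165/3)² = 1357225/9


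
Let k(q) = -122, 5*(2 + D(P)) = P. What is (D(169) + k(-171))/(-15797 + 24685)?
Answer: -41/4040 ≈ -0.010149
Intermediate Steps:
D(P) = -2 + P/5
(D(169) + k(-171))/(-15797 + 24685) = ((-2 + (⅕)*169) - 122)/(-15797 + 24685) = ((-2 + 169/5) - 122)/8888 = (159/5 - 122)*(1/8888) = -451/5*1/8888 = -41/4040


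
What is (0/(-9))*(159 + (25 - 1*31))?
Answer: 0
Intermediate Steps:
(0/(-9))*(159 + (25 - 1*31)) = (0*(-1/9))*(159 + (25 - 31)) = 0*(159 - 6) = 0*153 = 0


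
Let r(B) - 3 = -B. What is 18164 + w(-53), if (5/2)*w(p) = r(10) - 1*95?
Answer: 90616/5 ≈ 18123.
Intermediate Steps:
r(B) = 3 - B
w(p) = -204/5 (w(p) = 2*((3 - 1*10) - 1*95)/5 = 2*((3 - 10) - 95)/5 = 2*(-7 - 95)/5 = (2/5)*(-102) = -204/5)
18164 + w(-53) = 18164 - 204/5 = 90616/5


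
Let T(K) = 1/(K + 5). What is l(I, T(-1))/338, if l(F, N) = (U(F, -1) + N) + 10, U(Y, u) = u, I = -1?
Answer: 37/1352 ≈ 0.027367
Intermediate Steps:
T(K) = 1/(5 + K)
l(F, N) = 9 + N (l(F, N) = (-1 + N) + 10 = 9 + N)
l(I, T(-1))/338 = (9 + 1/(5 - 1))/338 = (9 + 1/4)*(1/338) = (9 + ¼)*(1/338) = (37/4)*(1/338) = 37/1352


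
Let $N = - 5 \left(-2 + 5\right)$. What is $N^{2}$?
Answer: $225$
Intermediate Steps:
$N = -15$ ($N = \left(-5\right) 3 = -15$)
$N^{2} = \left(-15\right)^{2} = 225$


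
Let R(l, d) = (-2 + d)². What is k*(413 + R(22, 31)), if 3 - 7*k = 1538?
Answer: -1924890/7 ≈ -2.7498e+5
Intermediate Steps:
k = -1535/7 (k = 3/7 - ⅐*1538 = 3/7 - 1538/7 = -1535/7 ≈ -219.29)
k*(413 + R(22, 31)) = -1535*(413 + (-2 + 31)²)/7 = -1535*(413 + 29²)/7 = -1535*(413 + 841)/7 = -1535/7*1254 = -1924890/7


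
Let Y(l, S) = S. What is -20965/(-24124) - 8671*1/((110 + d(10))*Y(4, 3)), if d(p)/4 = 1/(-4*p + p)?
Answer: -252836425/9939088 ≈ -25.439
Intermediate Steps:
d(p) = -4/(3*p) (d(p) = 4/(-4*p + p) = 4/((-3*p)) = 4*(-1/(3*p)) = -4/(3*p))
-20965/(-24124) - 8671*1/((110 + d(10))*Y(4, 3)) = -20965/(-24124) - 8671*1/(3*(110 - 4/3/10)) = -20965*(-1/24124) - 8671*1/(3*(110 - 4/3*1/10)) = 20965/24124 - 8671*1/(3*(110 - 2/15)) = 20965/24124 - 8671/(3*(1648/15)) = 20965/24124 - 8671/1648/5 = 20965/24124 - 8671*5/1648 = 20965/24124 - 43355/1648 = -252836425/9939088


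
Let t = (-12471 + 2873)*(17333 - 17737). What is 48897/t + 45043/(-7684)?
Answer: -43570662977/7448854232 ≈ -5.8493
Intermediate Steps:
t = 3877592 (t = -9598*(-404) = 3877592)
48897/t + 45043/(-7684) = 48897/3877592 + 45043/(-7684) = 48897*(1/3877592) + 45043*(-1/7684) = 48897/3877592 - 45043/7684 = -43570662977/7448854232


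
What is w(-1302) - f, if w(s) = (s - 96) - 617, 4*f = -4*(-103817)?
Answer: -105832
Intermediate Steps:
f = 103817 (f = (-4*(-103817))/4 = (¼)*415268 = 103817)
w(s) = -713 + s (w(s) = (-96 + s) - 617 = -713 + s)
w(-1302) - f = (-713 - 1302) - 1*103817 = -2015 - 103817 = -105832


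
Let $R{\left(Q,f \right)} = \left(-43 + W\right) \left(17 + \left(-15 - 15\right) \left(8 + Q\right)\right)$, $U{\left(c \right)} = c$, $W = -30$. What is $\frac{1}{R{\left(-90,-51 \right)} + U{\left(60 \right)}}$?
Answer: $- \frac{1}{180761} \approx -5.5322 \cdot 10^{-6}$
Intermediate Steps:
$R{\left(Q,f \right)} = 16279 + 2190 Q$ ($R{\left(Q,f \right)} = \left(-43 - 30\right) \left(17 + \left(-15 - 15\right) \left(8 + Q\right)\right) = - 73 \left(17 - 30 \left(8 + Q\right)\right) = - 73 \left(17 - \left(240 + 30 Q\right)\right) = - 73 \left(-223 - 30 Q\right) = 16279 + 2190 Q$)
$\frac{1}{R{\left(-90,-51 \right)} + U{\left(60 \right)}} = \frac{1}{\left(16279 + 2190 \left(-90\right)\right) + 60} = \frac{1}{\left(16279 - 197100\right) + 60} = \frac{1}{-180821 + 60} = \frac{1}{-180761} = - \frac{1}{180761}$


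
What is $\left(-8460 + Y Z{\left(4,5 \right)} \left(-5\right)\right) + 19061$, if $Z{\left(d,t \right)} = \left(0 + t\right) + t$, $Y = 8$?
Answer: $10201$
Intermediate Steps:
$Z{\left(d,t \right)} = 2 t$ ($Z{\left(d,t \right)} = t + t = 2 t$)
$\left(-8460 + Y Z{\left(4,5 \right)} \left(-5\right)\right) + 19061 = \left(-8460 + 8 \cdot 2 \cdot 5 \left(-5\right)\right) + 19061 = \left(-8460 + 8 \cdot 10 \left(-5\right)\right) + 19061 = \left(-8460 + 80 \left(-5\right)\right) + 19061 = \left(-8460 - 400\right) + 19061 = -8860 + 19061 = 10201$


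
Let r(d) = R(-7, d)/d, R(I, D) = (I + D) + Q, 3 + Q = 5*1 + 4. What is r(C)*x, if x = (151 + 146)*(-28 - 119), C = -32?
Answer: -1440747/32 ≈ -45023.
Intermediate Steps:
Q = 6 (Q = -3 + (5*1 + 4) = -3 + (5 + 4) = -3 + 9 = 6)
x = -43659 (x = 297*(-147) = -43659)
R(I, D) = 6 + D + I (R(I, D) = (I + D) + 6 = (D + I) + 6 = 6 + D + I)
r(d) = (-1 + d)/d (r(d) = (6 + d - 7)/d = (-1 + d)/d)
r(C)*x = ((-1 - 32)/(-32))*(-43659) = -1/32*(-33)*(-43659) = (33/32)*(-43659) = -1440747/32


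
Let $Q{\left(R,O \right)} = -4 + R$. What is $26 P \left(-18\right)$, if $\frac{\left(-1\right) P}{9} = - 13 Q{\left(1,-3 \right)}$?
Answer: $164268$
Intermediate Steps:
$P = -351$ ($P = - 9 \left(- 13 \left(-4 + 1\right)\right) = - 9 \left(\left(-13\right) \left(-3\right)\right) = \left(-9\right) 39 = -351$)
$26 P \left(-18\right) = 26 \left(-351\right) \left(-18\right) = \left(-9126\right) \left(-18\right) = 164268$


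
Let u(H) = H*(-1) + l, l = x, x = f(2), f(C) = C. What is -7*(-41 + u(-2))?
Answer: 259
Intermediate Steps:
x = 2
l = 2
u(H) = 2 - H (u(H) = H*(-1) + 2 = -H + 2 = 2 - H)
-7*(-41 + u(-2)) = -7*(-41 + (2 - 1*(-2))) = -7*(-41 + (2 + 2)) = -7*(-41 + 4) = -7*(-37) = 259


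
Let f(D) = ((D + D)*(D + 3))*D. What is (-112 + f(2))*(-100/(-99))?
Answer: -800/11 ≈ -72.727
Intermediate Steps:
f(D) = 2*D²*(3 + D) (f(D) = ((2*D)*(3 + D))*D = (2*D*(3 + D))*D = 2*D²*(3 + D))
(-112 + f(2))*(-100/(-99)) = (-112 + 2*2²*(3 + 2))*(-100/(-99)) = (-112 + 2*4*5)*(-100*(-1/99)) = (-112 + 40)*(100/99) = -72*100/99 = -800/11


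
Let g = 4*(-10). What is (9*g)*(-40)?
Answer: 14400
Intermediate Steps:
g = -40
(9*g)*(-40) = (9*(-40))*(-40) = -360*(-40) = 14400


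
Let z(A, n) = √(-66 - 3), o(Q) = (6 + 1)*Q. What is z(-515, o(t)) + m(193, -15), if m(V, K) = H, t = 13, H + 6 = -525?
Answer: -531 + I*√69 ≈ -531.0 + 8.3066*I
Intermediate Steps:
H = -531 (H = -6 - 525 = -531)
o(Q) = 7*Q
m(V, K) = -531
z(A, n) = I*√69 (z(A, n) = √(-69) = I*√69)
z(-515, o(t)) + m(193, -15) = I*√69 - 531 = -531 + I*√69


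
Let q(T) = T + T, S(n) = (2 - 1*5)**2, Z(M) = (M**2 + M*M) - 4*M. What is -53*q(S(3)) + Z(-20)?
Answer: -74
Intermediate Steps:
Z(M) = -4*M + 2*M**2 (Z(M) = (M**2 + M**2) - 4*M = 2*M**2 - 4*M = -4*M + 2*M**2)
S(n) = 9 (S(n) = (2 - 5)**2 = (-3)**2 = 9)
q(T) = 2*T
-53*q(S(3)) + Z(-20) = -106*9 + 2*(-20)*(-2 - 20) = -53*18 + 2*(-20)*(-22) = -954 + 880 = -74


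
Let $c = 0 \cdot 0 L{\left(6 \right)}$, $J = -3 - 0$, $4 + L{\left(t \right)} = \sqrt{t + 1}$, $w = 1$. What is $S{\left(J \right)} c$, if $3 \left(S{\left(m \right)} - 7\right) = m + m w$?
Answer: $0$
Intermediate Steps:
$L{\left(t \right)} = -4 + \sqrt{1 + t}$ ($L{\left(t \right)} = -4 + \sqrt{t + 1} = -4 + \sqrt{1 + t}$)
$J = -3$ ($J = -3 + 0 = -3$)
$S{\left(m \right)} = 7 + \frac{2 m}{3}$ ($S{\left(m \right)} = 7 + \frac{m + m 1}{3} = 7 + \frac{m + m}{3} = 7 + \frac{2 m}{3}$)
$c = 0$ ($c = 0 \cdot 0 \left(-4 + \sqrt{1 + 6}\right) = 0 \left(-4 + \sqrt{7}\right) = 0$)
$S{\left(J \right)} c = \left(7 + \frac{2}{3} \left(-3\right)\right) 0 = \left(7 - 2\right) 0 = 5 \cdot 0 = 0$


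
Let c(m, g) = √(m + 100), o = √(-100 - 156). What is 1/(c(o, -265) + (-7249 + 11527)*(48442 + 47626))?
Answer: 1/(410978904 + √(100 + 16*I)) ≈ 2.4332e-9 - 0.e-18*I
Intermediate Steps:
o = 16*I (o = √(-256) = 16*I ≈ 16.0*I)
c(m, g) = √(100 + m)
1/(c(o, -265) + (-7249 + 11527)*(48442 + 47626)) = 1/(√(100 + 16*I) + (-7249 + 11527)*(48442 + 47626)) = 1/(√(100 + 16*I) + 4278*96068) = 1/(√(100 + 16*I) + 410978904) = 1/(410978904 + √(100 + 16*I))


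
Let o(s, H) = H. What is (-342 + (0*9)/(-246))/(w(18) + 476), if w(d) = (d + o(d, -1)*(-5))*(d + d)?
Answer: -171/652 ≈ -0.26227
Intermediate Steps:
w(d) = 2*d*(5 + d) (w(d) = (d - 1*(-5))*(d + d) = (d + 5)*(2*d) = (5 + d)*(2*d) = 2*d*(5 + d))
(-342 + (0*9)/(-246))/(w(18) + 476) = (-342 + (0*9)/(-246))/(2*18*(5 + 18) + 476) = (-342 + 0*(-1/246))/(2*18*23 + 476) = (-342 + 0)/(828 + 476) = -342/1304 = -342*1/1304 = -171/652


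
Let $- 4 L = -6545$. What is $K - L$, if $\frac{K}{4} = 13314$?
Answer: $\frac{206479}{4} \approx 51620.0$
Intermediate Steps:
$L = \frac{6545}{4}$ ($L = \left(- \frac{1}{4}\right) \left(-6545\right) = \frac{6545}{4} \approx 1636.3$)
$K = 53256$ ($K = 4 \cdot 13314 = 53256$)
$K - L = 53256 - \frac{6545}{4} = \frac{206479}{4}$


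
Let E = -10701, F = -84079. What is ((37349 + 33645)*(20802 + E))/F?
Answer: -717110394/84079 ≈ -8529.0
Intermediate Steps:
((37349 + 33645)*(20802 + E))/F = ((37349 + 33645)*(20802 - 10701))/(-84079) = (70994*10101)*(-1/84079) = 717110394*(-1/84079) = -717110394/84079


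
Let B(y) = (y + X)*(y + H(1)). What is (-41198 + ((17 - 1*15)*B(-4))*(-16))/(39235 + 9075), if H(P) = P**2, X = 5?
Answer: -20551/24155 ≈ -0.85080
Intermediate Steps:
B(y) = (1 + y)*(5 + y) (B(y) = (y + 5)*(y + 1**2) = (5 + y)*(y + 1) = (5 + y)*(1 + y) = (1 + y)*(5 + y))
(-41198 + ((17 - 1*15)*B(-4))*(-16))/(39235 + 9075) = (-41198 + ((17 - 1*15)*(5 + (-4)**2 + 6*(-4)))*(-16))/(39235 + 9075) = (-41198 + ((17 - 15)*(5 + 16 - 24))*(-16))/48310 = (-41198 + (2*(-3))*(-16))*(1/48310) = (-41198 - 6*(-16))*(1/48310) = (-41198 + 96)*(1/48310) = -41102*1/48310 = -20551/24155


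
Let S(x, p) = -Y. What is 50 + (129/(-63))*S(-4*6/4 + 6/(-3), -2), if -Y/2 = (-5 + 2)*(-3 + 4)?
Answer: 436/7 ≈ 62.286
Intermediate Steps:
Y = 6 (Y = -2*(-5 + 2)*(-3 + 4) = -(-6) = -2*(-3) = 6)
S(x, p) = -6 (S(x, p) = -1*6 = -6)
50 + (129/(-63))*S(-4*6/4 + 6/(-3), -2) = 50 + (129/(-63))*(-6) = 50 + (129*(-1/63))*(-6) = 50 - 43/21*(-6) = 50 + 86/7 = 436/7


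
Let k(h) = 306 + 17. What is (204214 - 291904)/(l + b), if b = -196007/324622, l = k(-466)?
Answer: -9488701060/34885633 ≈ -271.99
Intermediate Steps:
k(h) = 323
l = 323
b = -196007/324622 (b = -196007*1/324622 = -196007/324622 ≈ -0.60380)
(204214 - 291904)/(l + b) = (204214 - 291904)/(323 - 196007/324622) = -87690/104656899/324622 = -87690*324622/104656899 = -9488701060/34885633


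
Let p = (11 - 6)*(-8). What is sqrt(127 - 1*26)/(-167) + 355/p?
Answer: -71/8 - sqrt(101)/167 ≈ -8.9352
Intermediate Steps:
p = -40 (p = 5*(-8) = -40)
sqrt(127 - 1*26)/(-167) + 355/p = sqrt(127 - 1*26)/(-167) + 355/(-40) = sqrt(127 - 26)*(-1/167) + 355*(-1/40) = sqrt(101)*(-1/167) - 71/8 = -sqrt(101)/167 - 71/8 = -71/8 - sqrt(101)/167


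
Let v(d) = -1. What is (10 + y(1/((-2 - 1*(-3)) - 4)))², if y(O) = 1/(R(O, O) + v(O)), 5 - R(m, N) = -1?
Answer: 2601/25 ≈ 104.04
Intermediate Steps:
R(m, N) = 6 (R(m, N) = 5 - 1*(-1) = 5 + 1 = 6)
y(O) = ⅕ (y(O) = 1/(6 - 1) = 1/5 = ⅕)
(10 + y(1/((-2 - 1*(-3)) - 4)))² = (10 + ⅕)² = (51/5)² = 2601/25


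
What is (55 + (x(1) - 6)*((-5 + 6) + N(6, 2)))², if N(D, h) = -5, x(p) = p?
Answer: 5625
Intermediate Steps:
(55 + (x(1) - 6)*((-5 + 6) + N(6, 2)))² = (55 + (1 - 6)*((-5 + 6) - 5))² = (55 - 5*(1 - 5))² = (55 - 5*(-4))² = (55 + 20)² = 75² = 5625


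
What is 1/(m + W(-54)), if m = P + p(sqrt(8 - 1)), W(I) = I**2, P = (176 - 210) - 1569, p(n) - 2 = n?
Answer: 1315/1729218 - sqrt(7)/1729218 ≈ 0.00075893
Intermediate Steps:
p(n) = 2 + n
P = -1603 (P = -34 - 1569 = -1603)
m = -1601 + sqrt(7) (m = -1603 + (2 + sqrt(8 - 1)) = -1603 + (2 + sqrt(7)) = -1601 + sqrt(7) ≈ -1598.4)
1/(m + W(-54)) = 1/((-1601 + sqrt(7)) + (-54)**2) = 1/((-1601 + sqrt(7)) + 2916) = 1/(1315 + sqrt(7))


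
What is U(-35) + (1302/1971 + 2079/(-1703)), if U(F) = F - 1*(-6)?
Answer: -33074060/1118871 ≈ -29.560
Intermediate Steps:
U(F) = 6 + F (U(F) = F + 6 = 6 + F)
U(-35) + (1302/1971 + 2079/(-1703)) = (6 - 35) + (1302/1971 + 2079/(-1703)) = -29 + (1302*(1/1971) + 2079*(-1/1703)) = -29 + (434/657 - 2079/1703) = -29 - 626801/1118871 = -33074060/1118871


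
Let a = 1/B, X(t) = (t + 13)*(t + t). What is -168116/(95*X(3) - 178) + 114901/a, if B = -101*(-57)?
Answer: 2957499605789/4471 ≈ 6.6148e+8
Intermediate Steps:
B = 5757
X(t) = 2*t*(13 + t) (X(t) = (13 + t)*(2*t) = 2*t*(13 + t))
a = 1/5757 ≈ 0.00017370
-168116/(95*X(3) - 178) + 114901/a = -168116/(95*(2*3*(13 + 3)) - 178) + 114901/(1/5757) = -168116/(95*(2*3*16) - 178) + 114901*5757 = -168116/(95*96 - 178) + 661485057 = -168116/(9120 - 178) + 661485057 = -168116/8942 + 661485057 = -168116*1/8942 + 661485057 = -84058/4471 + 661485057 = 2957499605789/4471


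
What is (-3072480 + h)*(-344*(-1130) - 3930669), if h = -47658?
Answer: 11051369668962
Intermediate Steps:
(-3072480 + h)*(-344*(-1130) - 3930669) = (-3072480 - 47658)*(-344*(-1130) - 3930669) = -3120138*(388720 - 3930669) = -3120138*(-3541949) = 11051369668962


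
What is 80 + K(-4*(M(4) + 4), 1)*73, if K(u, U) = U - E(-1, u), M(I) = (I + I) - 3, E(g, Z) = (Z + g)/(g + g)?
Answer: -2395/2 ≈ -1197.5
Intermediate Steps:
E(g, Z) = (Z + g)/(2*g) (E(g, Z) = (Z + g)/((2*g)) = (Z + g)*(1/(2*g)) = (Z + g)/(2*g))
M(I) = -3 + 2*I (M(I) = 2*I - 3 = -3 + 2*I)
K(u, U) = -½ + U + u/2 (K(u, U) = U - (u - 1)/(2*(-1)) = U - (-1)*(-1 + u)/2 = U - (½ - u/2) = U + (-½ + u/2) = -½ + U + u/2)
80 + K(-4*(M(4) + 4), 1)*73 = 80 + (-½ + 1 + (-4*((-3 + 2*4) + 4))/2)*73 = 80 + (-½ + 1 + (-4*((-3 + 8) + 4))/2)*73 = 80 + (-½ + 1 + (-4*(5 + 4))/2)*73 = 80 + (-½ + 1 + (-4*9)/2)*73 = 80 + (-½ + 1 + (½)*(-36))*73 = 80 + (-½ + 1 - 18)*73 = 80 - 35/2*73 = 80 - 2555/2 = -2395/2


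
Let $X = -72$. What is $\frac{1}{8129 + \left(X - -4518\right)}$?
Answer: $\frac{1}{12575} \approx 7.9523 \cdot 10^{-5}$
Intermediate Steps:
$\frac{1}{8129 + \left(X - -4518\right)} = \frac{1}{8129 - -4446} = \frac{1}{8129 + \left(-72 + 4518\right)} = \frac{1}{8129 + 4446} = \frac{1}{12575}$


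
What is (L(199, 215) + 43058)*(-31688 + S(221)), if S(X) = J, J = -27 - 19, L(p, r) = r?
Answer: -1373225382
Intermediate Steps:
J = -46
S(X) = -46
(L(199, 215) + 43058)*(-31688 + S(221)) = (215 + 43058)*(-31688 - 46) = 43273*(-31734) = -1373225382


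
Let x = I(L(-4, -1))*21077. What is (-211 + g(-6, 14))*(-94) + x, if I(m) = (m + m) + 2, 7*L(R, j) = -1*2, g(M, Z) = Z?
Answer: 48628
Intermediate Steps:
L(R, j) = -2/7 (L(R, j) = (-1*2)/7 = (⅐)*(-2) = -2/7)
I(m) = 2 + 2*m (I(m) = 2*m + 2 = 2 + 2*m)
x = 30110 (x = (2 + 2*(-2/7))*21077 = (2 - 4/7)*21077 = (10/7)*21077 = 30110)
(-211 + g(-6, 14))*(-94) + x = (-211 + 14)*(-94) + 30110 = -197*(-94) + 30110 = 18518 + 30110 = 48628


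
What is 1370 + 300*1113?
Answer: 335270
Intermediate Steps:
1370 + 300*1113 = 1370 + 333900 = 335270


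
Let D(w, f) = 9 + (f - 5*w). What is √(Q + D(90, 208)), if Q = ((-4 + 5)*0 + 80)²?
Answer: √6167 ≈ 78.530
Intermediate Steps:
D(w, f) = 9 + f - 5*w
Q = 6400 (Q = (1*0 + 80)² = (0 + 80)² = 80² = 6400)
√(Q + D(90, 208)) = √(6400 + (9 + 208 - 5*90)) = √(6400 + (9 + 208 - 450)) = √(6400 - 233) = √6167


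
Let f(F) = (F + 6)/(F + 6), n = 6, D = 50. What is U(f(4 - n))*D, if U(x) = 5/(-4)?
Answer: -125/2 ≈ -62.500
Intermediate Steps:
f(F) = 1 (f(F) = (6 + F)/(6 + F) = 1)
U(x) = -5/4 (U(x) = -1/4*5 = -5/4)
U(f(4 - n))*D = -5/4*50 = -125/2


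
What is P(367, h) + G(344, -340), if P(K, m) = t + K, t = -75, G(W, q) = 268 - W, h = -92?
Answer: 216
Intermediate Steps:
P(K, m) = -75 + K
P(367, h) + G(344, -340) = (-75 + 367) + (268 - 1*344) = 292 + (268 - 344) = 292 - 76 = 216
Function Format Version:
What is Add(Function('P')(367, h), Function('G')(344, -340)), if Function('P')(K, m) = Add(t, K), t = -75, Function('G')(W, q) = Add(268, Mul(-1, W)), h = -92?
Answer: 216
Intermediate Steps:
Function('P')(K, m) = Add(-75, K)
Add(Function('P')(367, h), Function('G')(344, -340)) = Add(Add(-75, 367), Add(268, Mul(-1, 344))) = Add(292, Add(268, -344)) = Add(292, -76) = 216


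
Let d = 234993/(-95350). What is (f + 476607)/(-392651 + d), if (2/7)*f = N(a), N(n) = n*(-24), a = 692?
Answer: -39901972650/37439507843 ≈ -1.0658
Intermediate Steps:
N(n) = -24*n
f = -58128 (f = 7*(-24*692)/2 = (7/2)*(-16608) = -58128)
d = -234993/95350 (d = 234993*(-1/95350) = -234993/95350 ≈ -2.4645)
(f + 476607)/(-392651 + d) = (-58128 + 476607)/(-392651 - 234993/95350) = 418479/(-37439507843/95350) = 418479*(-95350/37439507843) = -39901972650/37439507843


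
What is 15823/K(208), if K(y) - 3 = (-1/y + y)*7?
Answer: 3291184/303465 ≈ 10.845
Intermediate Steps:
K(y) = 3 - 7/y + 7*y (K(y) = 3 + (-1/y + y)*7 = 3 + (y - 1/y)*7 = 3 + (-7/y + 7*y) = 3 - 7/y + 7*y)
15823/K(208) = 15823/(3 - 7/208 + 7*208) = 15823/(3 - 7*1/208 + 1456) = 15823/(3 - 7/208 + 1456) = 15823/(303465/208) = 15823*(208/303465) = 3291184/303465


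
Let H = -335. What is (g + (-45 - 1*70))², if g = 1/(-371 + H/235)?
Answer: 4052197182049/306390016 ≈ 13226.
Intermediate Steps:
g = -47/17504 (g = 1/(-371 - 335/235) = 1/(-371 - 335*1/235) = 1/(-371 - 67/47) = 1/(-17504/47) = -47/17504 ≈ -0.0026851)
(g + (-45 - 1*70))² = (-47/17504 + (-45 - 1*70))² = (-47/17504 + (-45 - 70))² = (-47/17504 - 115)² = (-2013007/17504)² = 4052197182049/306390016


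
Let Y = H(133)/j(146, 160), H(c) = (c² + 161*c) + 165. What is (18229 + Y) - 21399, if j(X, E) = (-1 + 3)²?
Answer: 26587/4 ≈ 6646.8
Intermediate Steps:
j(X, E) = 4 (j(X, E) = 2² = 4)
H(c) = 165 + c² + 161*c
Y = 39267/4 (Y = (165 + 133² + 161*133)/4 = (165 + 17689 + 21413)*(¼) = 39267*(¼) = 39267/4 ≈ 9816.8)
(18229 + Y) - 21399 = (18229 + 39267/4) - 21399 = 112183/4 - 21399 = 26587/4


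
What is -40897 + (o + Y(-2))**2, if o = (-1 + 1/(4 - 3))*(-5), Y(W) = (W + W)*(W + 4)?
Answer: -40833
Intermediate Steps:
Y(W) = 2*W*(4 + W) (Y(W) = (2*W)*(4 + W) = 2*W*(4 + W))
o = 0 (o = (-1 + 1/1)*(-5) = (-1 + 1)*(-5) = 0*(-5) = 0)
-40897 + (o + Y(-2))**2 = -40897 + (0 + 2*(-2)*(4 - 2))**2 = -40897 + (0 + 2*(-2)*2)**2 = -40897 + (0 - 8)**2 = -40897 + (-8)**2 = -40897 + 64 = -40833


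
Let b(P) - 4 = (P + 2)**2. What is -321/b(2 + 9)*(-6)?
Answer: 1926/173 ≈ 11.133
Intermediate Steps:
b(P) = 4 + (2 + P)**2 (b(P) = 4 + (P + 2)**2 = 4 + (2 + P)**2)
-321/b(2 + 9)*(-6) = -321/(4 + (2 + (2 + 9))**2)*(-6) = -321/(4 + (2 + 11)**2)*(-6) = -321/(4 + 13**2)*(-6) = -321/(4 + 169)*(-6) = -321/173*(-6) = 1926/173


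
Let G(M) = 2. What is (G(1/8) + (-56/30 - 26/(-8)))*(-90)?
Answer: -609/2 ≈ -304.50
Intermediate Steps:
(G(1/8) + (-56/30 - 26/(-8)))*(-90) = (2 + (-56/30 - 26/(-8)))*(-90) = (2 + (-56*1/30 - 26*(-⅛)))*(-90) = (2 + (-28/15 + 13/4))*(-90) = (2 + 83/60)*(-90) = (203/60)*(-90) = -609/2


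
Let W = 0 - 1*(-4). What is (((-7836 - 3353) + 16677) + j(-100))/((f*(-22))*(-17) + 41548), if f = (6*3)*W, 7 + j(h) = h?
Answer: 5381/68476 ≈ 0.078582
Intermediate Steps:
W = 4 (W = 0 + 4 = 4)
j(h) = -7 + h
f = 72 (f = (6*3)*4 = 18*4 = 72)
(((-7836 - 3353) + 16677) + j(-100))/((f*(-22))*(-17) + 41548) = (((-7836 - 3353) + 16677) + (-7 - 100))/((72*(-22))*(-17) + 41548) = ((-11189 + 16677) - 107)/(-1584*(-17) + 41548) = (5488 - 107)/(26928 + 41548) = 5381/68476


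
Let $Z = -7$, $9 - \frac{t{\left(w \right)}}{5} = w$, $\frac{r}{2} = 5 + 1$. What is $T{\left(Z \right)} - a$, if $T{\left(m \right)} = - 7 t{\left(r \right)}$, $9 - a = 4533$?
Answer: $4629$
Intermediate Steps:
$r = 12$ ($r = 2 \left(5 + 1\right) = 2 \cdot 6 = 12$)
$t{\left(w \right)} = 45 - 5 w$
$a = -4524$ ($a = 9 - 4533 = -4524$)
$T{\left(m \right)} = 105$ ($T{\left(m \right)} = - 7 \left(45 - 60\right) = \left(-7\right) \left(-15\right) = 105$)
$T{\left(Z \right)} - a = 105 - -4524 = 105 + 4524 = 4629$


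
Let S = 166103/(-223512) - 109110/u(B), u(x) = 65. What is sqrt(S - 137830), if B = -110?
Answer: 11*I*sqrt(2433584183542122)/1452828 ≈ 373.51*I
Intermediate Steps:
S = -4879638203/2905656 (S = 166103/(-223512) - 109110/65 = 166103*(-1/223512) - 109110*1/65 = -166103/223512 - 21822/13 = -4879638203/2905656 ≈ -1679.4)
sqrt(S - 137830) = sqrt(-4879638203/2905656 - 137830) = sqrt(-405366204683/2905656) = 11*I*sqrt(2433584183542122)/1452828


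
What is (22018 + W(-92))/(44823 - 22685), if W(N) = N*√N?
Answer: 11009/11069 - 92*I*√23/11069 ≈ 0.99458 - 0.039861*I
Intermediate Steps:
W(N) = N^(3/2)
(22018 + W(-92))/(44823 - 22685) = (22018 + (-92)^(3/2))/(44823 - 22685) = (22018 - 184*I*√23)/22138 = (22018 - 184*I*√23)*(1/22138) = 11009/11069 - 92*I*√23/11069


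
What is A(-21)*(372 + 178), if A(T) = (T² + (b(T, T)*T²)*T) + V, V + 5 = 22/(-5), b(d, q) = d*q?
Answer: -2246018170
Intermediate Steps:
V = -47/5 (V = -5 + 22/(-5) = -5 + 22*(-⅕) = -5 - 22/5 = -47/5 ≈ -9.4000)
A(T) = -47/5 + T² + T⁵ (A(T) = (T² + ((T*T)*T²)*T) - 47/5 = (T² + (T²*T²)*T) - 47/5 = (T² + T⁴*T) - 47/5 = (T² + T⁵) - 47/5 = -47/5 + T² + T⁵)
A(-21)*(372 + 178) = (-47/5 + (-21)² + (-21)⁵)*(372 + 178) = (-47/5 + 441 - 4084101)*550 = -20418347/5*550 = -2246018170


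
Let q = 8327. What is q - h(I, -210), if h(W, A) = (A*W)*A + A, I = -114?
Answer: 5035937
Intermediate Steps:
h(W, A) = A + W*A² (h(W, A) = W*A² + A = A + W*A²)
q - h(I, -210) = 8327 - (-210)*(1 - 210*(-114)) = 8327 - (-210)*(1 + 23940) = 8327 - (-210)*23941 = 8327 - 1*(-5027610) = 8327 + 5027610 = 5035937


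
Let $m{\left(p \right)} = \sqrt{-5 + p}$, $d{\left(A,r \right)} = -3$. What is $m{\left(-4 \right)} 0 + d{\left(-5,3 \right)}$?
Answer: $-3$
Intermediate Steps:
$m{\left(-4 \right)} 0 + d{\left(-5,3 \right)} = \sqrt{-5 - 4} \cdot 0 - 3 = \sqrt{-9} \cdot 0 - 3 = 3 i 0 - 3 = 0 - 3 = -3$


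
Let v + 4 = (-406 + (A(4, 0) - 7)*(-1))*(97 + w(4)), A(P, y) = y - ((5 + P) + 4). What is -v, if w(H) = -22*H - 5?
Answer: 1548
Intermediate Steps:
A(P, y) = -9 + y - P (A(P, y) = y - (9 + P) = y + (-9 - P) = -9 + y - P)
w(H) = -5 - 22*H
v = -1548 (v = -4 + (-406 + ((-9 + 0 - 1*4) - 7)*(-1))*(97 + (-5 - 22*4)) = -4 + (-406 + ((-9 + 0 - 4) - 7)*(-1))*(97 + (-5 - 88)) = -4 + (-406 + (-13 - 7)*(-1))*(97 - 93) = -4 + (-406 - 20*(-1))*4 = -4 + (-406 + 20)*4 = -4 - 386*4 = -4 - 1544 = -1548)
-v = -1*(-1548) = 1548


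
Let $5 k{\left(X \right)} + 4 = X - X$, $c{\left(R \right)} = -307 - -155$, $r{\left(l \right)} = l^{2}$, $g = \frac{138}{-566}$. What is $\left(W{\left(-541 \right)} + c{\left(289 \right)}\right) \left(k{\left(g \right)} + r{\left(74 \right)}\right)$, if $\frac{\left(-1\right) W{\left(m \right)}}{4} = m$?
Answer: $\frac{55080512}{5} \approx 1.1016 \cdot 10^{7}$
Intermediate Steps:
$W{\left(m \right)} = - 4 m$
$g = - \frac{69}{283}$ ($g = 138 \left(- \frac{1}{566}\right) = - \frac{69}{283} \approx -0.24382$)
$c{\left(R \right)} = -152$ ($c{\left(R \right)} = -307 + 155 = -152$)
$k{\left(X \right)} = - \frac{4}{5}$ ($k{\left(X \right)} = - \frac{4}{5} + \frac{X - X}{5} = - \frac{4}{5} + \frac{1}{5} \cdot 0 = - \frac{4}{5} + 0 = - \frac{4}{5}$)
$\left(W{\left(-541 \right)} + c{\left(289 \right)}\right) \left(k{\left(g \right)} + r{\left(74 \right)}\right) = \left(\left(-4\right) \left(-541\right) - 152\right) \left(- \frac{4}{5} + 74^{2}\right) = \left(2164 - 152\right) \left(- \frac{4}{5} + 5476\right) = 2012 \cdot \frac{27376}{5} = \frac{55080512}{5}$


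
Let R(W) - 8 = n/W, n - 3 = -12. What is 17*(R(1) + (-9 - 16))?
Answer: -442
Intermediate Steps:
n = -9 (n = 3 - 12 = -9)
R(W) = 8 - 9/W
17*(R(1) + (-9 - 16)) = 17*((8 - 9/1) + (-9 - 16)) = 17*((8 - 9*1) - 25) = 17*((8 - 9) - 25) = 17*(-1 - 25) = 17*(-26) = -442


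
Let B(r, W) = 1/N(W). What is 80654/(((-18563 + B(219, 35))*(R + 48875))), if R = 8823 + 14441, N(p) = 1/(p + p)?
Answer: -80654/1334066527 ≈ -6.0457e-5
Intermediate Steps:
N(p) = 1/(2*p)
B(r, W) = 2*W (B(r, W) = 1/(1/(2*W)) = 2*W)
R = 23264
80654/(((-18563 + B(219, 35))*(R + 48875))) = 80654/(((-18563 + 2*35)*(23264 + 48875))) = 80654/(((-18563 + 70)*72139)) = 80654/((-18493*72139)) = 80654/(-1334066527) = 80654*(-1/1334066527) = -80654/1334066527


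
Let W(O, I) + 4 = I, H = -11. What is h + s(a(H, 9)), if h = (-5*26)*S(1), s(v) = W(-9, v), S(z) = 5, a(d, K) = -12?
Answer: -666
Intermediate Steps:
W(O, I) = -4 + I
s(v) = -4 + v
h = -650 (h = -5*26*5 = -130*5 = -650)
h + s(a(H, 9)) = -650 + (-4 - 12) = -650 - 16 = -666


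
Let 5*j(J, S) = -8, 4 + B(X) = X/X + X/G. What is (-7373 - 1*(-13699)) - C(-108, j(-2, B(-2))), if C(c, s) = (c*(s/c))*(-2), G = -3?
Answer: 31614/5 ≈ 6322.8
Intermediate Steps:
B(X) = -3 - X/3 (B(X) = -4 + (X/X + X/(-3)) = -4 + (1 + X*(-⅓)) = -4 + (1 - X/3) = -3 - X/3)
j(J, S) = -8/5 (j(J, S) = (⅕)*(-8) = -8/5)
C(c, s) = -2*s (C(c, s) = s*(-2) = -2*s)
(-7373 - 1*(-13699)) - C(-108, j(-2, B(-2))) = (-7373 - 1*(-13699)) - (-2)*(-8)/5 = (-7373 + 13699) - 1*16/5 = 6326 - 16/5 = 31614/5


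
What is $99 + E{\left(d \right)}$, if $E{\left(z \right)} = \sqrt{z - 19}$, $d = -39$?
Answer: $99 + i \sqrt{58} \approx 99.0 + 7.6158 i$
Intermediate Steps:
$E{\left(z \right)} = \sqrt{-19 + z}$
$99 + E{\left(d \right)} = 99 + \sqrt{-19 - 39} = 99 + \sqrt{-58} = 99 + i \sqrt{58}$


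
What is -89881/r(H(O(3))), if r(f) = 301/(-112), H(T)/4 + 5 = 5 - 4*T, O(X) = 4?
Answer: 1438096/43 ≈ 33444.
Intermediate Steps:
H(T) = -16*T (H(T) = -20 + 4*(5 - 4*T) = -20 + (20 - 16*T) = -16*T)
r(f) = -43/16 (r(f) = 301*(-1/112) = -43/16)
-89881/r(H(O(3))) = -89881/(-43/16) = -89881*(-16/43) = 1438096/43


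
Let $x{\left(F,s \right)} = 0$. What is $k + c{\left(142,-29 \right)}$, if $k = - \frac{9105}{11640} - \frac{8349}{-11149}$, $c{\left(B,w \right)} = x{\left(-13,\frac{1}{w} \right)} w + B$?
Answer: $\frac{1228241989}{8651624} \approx 141.97$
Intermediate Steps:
$c{\left(B,w \right)} = B$ ($c{\left(B,w \right)} = 0 w + B = 0 + B = B$)
$k = - \frac{288619}{8651624}$ ($k = \left(-9105\right) \frac{1}{11640} - - \frac{8349}{11149} = - \frac{607}{776} + \frac{8349}{11149} = - \frac{288619}{8651624} \approx -0.03336$)
$k + c{\left(142,-29 \right)} = - \frac{288619}{8651624} + 142 = \frac{1228241989}{8651624}$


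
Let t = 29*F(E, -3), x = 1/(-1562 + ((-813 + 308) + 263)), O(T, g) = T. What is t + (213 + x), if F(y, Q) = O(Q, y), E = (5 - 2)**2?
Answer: 227303/1804 ≈ 126.00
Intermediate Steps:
E = 9 (E = 3**2 = 9)
F(y, Q) = Q
x = -1/1804 (x = 1/(-1562 + (-505 + 263)) = 1/(-1562 - 242) = 1/(-1804) = -1/1804 ≈ -0.00055432)
t = -87 (t = 29*(-3) = -87)
t + (213 + x) = -87 + (213 - 1/1804) = -87 + 384251/1804 = 227303/1804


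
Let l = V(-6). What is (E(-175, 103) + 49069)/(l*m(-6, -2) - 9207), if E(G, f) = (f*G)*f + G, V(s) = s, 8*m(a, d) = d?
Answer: 3615362/18411 ≈ 196.37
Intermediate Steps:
m(a, d) = d/8
l = -6
E(G, f) = G + G*f² (E(G, f) = (G*f)*f + G = G*f² + G = G + G*f²)
(E(-175, 103) + 49069)/(l*m(-6, -2) - 9207) = (-175*(1 + 103²) + 49069)/(-3*(-2)/4 - 9207) = (-175*(1 + 10609) + 49069)/(-6*(-¼) - 9207) = (-175*10610 + 49069)/(3/2 - 9207) = (-1856750 + 49069)/(-18411/2) = -1807681*(-2/18411) = 3615362/18411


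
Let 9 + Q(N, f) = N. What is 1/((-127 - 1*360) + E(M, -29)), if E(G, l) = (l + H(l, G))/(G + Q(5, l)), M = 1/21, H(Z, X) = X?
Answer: -83/39813 ≈ -0.0020847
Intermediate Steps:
Q(N, f) = -9 + N
M = 1/21 ≈ 0.047619
E(G, l) = (G + l)/(-4 + G) (E(G, l) = (l + G)/(G + (-9 + 5)) = (G + l)/(G - 4) = (G + l)/(-4 + G))
1/((-127 - 1*360) + E(M, -29)) = 1/((-127 - 1*360) + (1/21 - 29)/(-4 + 1/21)) = 1/((-127 - 360) - 608/21/(-83/21)) = 1/(-487 - 21/83*(-608/21)) = 1/(-487 + 608/83) = 1/(-39813/83) = -83/39813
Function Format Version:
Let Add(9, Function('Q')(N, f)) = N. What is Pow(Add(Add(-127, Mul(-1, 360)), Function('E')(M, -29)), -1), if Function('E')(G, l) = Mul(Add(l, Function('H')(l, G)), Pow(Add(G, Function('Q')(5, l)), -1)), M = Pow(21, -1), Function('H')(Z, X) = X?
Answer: Rational(-83, 39813) ≈ -0.0020847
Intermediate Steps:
Function('Q')(N, f) = Add(-9, N)
M = Rational(1, 21) ≈ 0.047619
Function('E')(G, l) = Mul(Pow(Add(-4, G), -1), Add(G, l)) (Function('E')(G, l) = Mul(Add(l, G), Pow(Add(G, Add(-9, 5)), -1)) = Mul(Add(G, l), Pow(Add(G, -4), -1)) = Mul(Add(G, l), Pow(Add(-4, G), -1)) = Mul(Pow(Add(-4, G), -1), Add(G, l)))
Pow(Add(Add(-127, Mul(-1, 360)), Function('E')(M, -29)), -1) = Pow(Add(Add(-127, Mul(-1, 360)), Mul(Pow(Add(-4, Rational(1, 21)), -1), Add(Rational(1, 21), -29))), -1) = Pow(Add(Add(-127, -360), Mul(Pow(Rational(-83, 21), -1), Rational(-608, 21))), -1) = Pow(Add(-487, Mul(Rational(-21, 83), Rational(-608, 21))), -1) = Pow(Add(-487, Rational(608, 83)), -1) = Pow(Rational(-39813, 83), -1) = Rational(-83, 39813)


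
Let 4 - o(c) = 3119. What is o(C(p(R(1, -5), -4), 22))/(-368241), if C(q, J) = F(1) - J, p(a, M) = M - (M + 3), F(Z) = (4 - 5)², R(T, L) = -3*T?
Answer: 3115/368241 ≈ 0.0084591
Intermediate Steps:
F(Z) = 1 (F(Z) = (-1)² = 1)
p(a, M) = -3 (p(a, M) = M - (3 + M) = M + (-3 - M) = -3)
C(q, J) = 1 - J
o(c) = -3115 (o(c) = 4 - 1*3119 = 4 - 3119 = -3115)
o(C(p(R(1, -5), -4), 22))/(-368241) = -3115/(-368241) = -3115*(-1/368241) = 3115/368241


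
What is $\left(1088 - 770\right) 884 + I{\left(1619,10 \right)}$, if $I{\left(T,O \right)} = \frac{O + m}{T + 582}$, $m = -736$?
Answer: $\frac{618726786}{2201} \approx 2.8111 \cdot 10^{5}$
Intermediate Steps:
$I{\left(T,O \right)} = \frac{-736 + O}{582 + T}$ ($I{\left(T,O \right)} = \frac{O - 736}{T + 582} = \frac{-736 + O}{582 + T}$)
$\left(1088 - 770\right) 884 + I{\left(1619,10 \right)} = \left(1088 - 770\right) 884 + \frac{-736 + 10}{582 + 1619} = 318 \cdot 884 + \frac{1}{2201} \left(-726\right) = 281112 + \frac{1}{2201} \left(-726\right) = 281112 - \frac{726}{2201} = \frac{618726786}{2201}$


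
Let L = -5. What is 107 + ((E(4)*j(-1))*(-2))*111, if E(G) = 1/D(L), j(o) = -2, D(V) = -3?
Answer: -41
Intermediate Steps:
E(G) = -⅓ (E(G) = 1/(-3) = -⅓)
107 + ((E(4)*j(-1))*(-2))*111 = 107 + (-⅓*(-2)*(-2))*111 = 107 + ((⅔)*(-2))*111 = 107 - 4/3*111 = 107 - 148 = -41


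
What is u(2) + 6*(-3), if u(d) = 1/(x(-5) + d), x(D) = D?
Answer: -55/3 ≈ -18.333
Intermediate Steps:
u(d) = 1/(-5 + d)
u(2) + 6*(-3) = 1/(-5 + 2) + 6*(-3) = 1/(-3) - 18 = -⅓ - 18 = -55/3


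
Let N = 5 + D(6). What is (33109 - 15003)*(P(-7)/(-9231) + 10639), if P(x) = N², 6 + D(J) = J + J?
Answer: 1778162883728/9231 ≈ 1.9263e+8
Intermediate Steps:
D(J) = -6 + 2*J (D(J) = -6 + (J + J) = -6 + 2*J)
N = 11 (N = 5 + (-6 + 2*6) = 5 + (-6 + 12) = 5 + 6 = 11)
P(x) = 121 (P(x) = 11² = 121)
(33109 - 15003)*(P(-7)/(-9231) + 10639) = (33109 - 15003)*(121/(-9231) + 10639) = 18106*(121*(-1/9231) + 10639) = 18106*(-121/9231 + 10639) = 18106*(98208488/9231) = 1778162883728/9231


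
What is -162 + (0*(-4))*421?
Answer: -162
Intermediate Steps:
-162 + (0*(-4))*421 = -162 + 0*421 = -162 + 0 = -162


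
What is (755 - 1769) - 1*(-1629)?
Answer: 615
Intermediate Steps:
(755 - 1769) - 1*(-1629) = -1014 + 1629 = 615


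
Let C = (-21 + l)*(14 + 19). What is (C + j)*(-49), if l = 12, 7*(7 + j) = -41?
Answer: 15183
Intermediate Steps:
j = -90/7 (j = -7 + (⅐)*(-41) = -7 - 41/7 = -90/7 ≈ -12.857)
C = -297 (C = (-21 + 12)*(14 + 19) = -9*33 = -297)
(C + j)*(-49) = (-297 - 90/7)*(-49) = -2169/7*(-49) = 15183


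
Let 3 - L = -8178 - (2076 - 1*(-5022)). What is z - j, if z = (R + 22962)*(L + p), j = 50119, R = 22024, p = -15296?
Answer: -814881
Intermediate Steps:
L = 15279 (L = 3 - (-8178 - (2076 - 1*(-5022))) = 3 - (-8178 - (2076 + 5022)) = 3 - (-8178 - 1*7098) = 3 - (-8178 - 7098) = 3 - 1*(-15276) = 3 + 15276 = 15279)
z = -764762 (z = (22024 + 22962)*(15279 - 15296) = 44986*(-17) = -764762)
z - j = -764762 - 1*50119 = -764762 - 50119 = -814881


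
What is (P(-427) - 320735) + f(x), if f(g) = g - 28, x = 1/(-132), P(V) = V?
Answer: -42397081/132 ≈ -3.2119e+5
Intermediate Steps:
x = -1/132 ≈ -0.0075758
f(g) = -28 + g
(P(-427) - 320735) + f(x) = (-427 - 320735) + (-28 - 1/132) = -321162 - 3697/132 = -42397081/132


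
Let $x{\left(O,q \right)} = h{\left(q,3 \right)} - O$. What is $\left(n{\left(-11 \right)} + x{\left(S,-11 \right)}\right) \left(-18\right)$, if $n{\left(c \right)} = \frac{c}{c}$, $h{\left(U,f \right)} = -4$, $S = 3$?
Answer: $108$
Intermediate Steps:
$x{\left(O,q \right)} = -4 - O$
$n{\left(c \right)} = 1$
$\left(n{\left(-11 \right)} + x{\left(S,-11 \right)}\right) \left(-18\right) = \left(1 - 7\right) \left(-18\right) = \left(-6\right) \left(-18\right) = 108$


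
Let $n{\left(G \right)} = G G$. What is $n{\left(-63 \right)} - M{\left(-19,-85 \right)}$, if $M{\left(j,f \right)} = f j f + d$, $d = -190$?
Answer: $141434$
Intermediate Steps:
$n{\left(G \right)} = G^{2}$
$M{\left(j,f \right)} = -190 + j f^{2}$ ($M{\left(j,f \right)} = f j f - 190 = j f^{2} - 190 = -190 + j f^{2}$)
$n{\left(-63 \right)} - M{\left(-19,-85 \right)} = \left(-63\right)^{2} - \left(-190 - 19 \left(-85\right)^{2}\right) = 3969 - \left(-190 - 137275\right) = 3969 - -137465 = 3969 + 137465 = 141434$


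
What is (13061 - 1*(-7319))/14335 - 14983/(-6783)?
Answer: 70603769/19446861 ≈ 3.6306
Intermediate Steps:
(13061 - 1*(-7319))/14335 - 14983/(-6783) = (13061 + 7319)*(1/14335) - 14983*(-1/6783) = 20380*(1/14335) + 14983/6783 = 4076/2867 + 14983/6783 = 70603769/19446861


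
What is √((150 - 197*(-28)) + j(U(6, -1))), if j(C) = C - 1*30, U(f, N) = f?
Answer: √5642 ≈ 75.113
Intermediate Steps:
j(C) = -30 + C (j(C) = C - 30 = -30 + C)
√((150 - 197*(-28)) + j(U(6, -1))) = √((150 - 197*(-28)) + (-30 + 6)) = √((150 + 5516) - 24) = √(5666 - 24) = √5642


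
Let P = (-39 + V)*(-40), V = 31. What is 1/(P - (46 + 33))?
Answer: 1/241 ≈ 0.0041494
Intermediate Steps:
P = 320 (P = (-39 + 31)*(-40) = -8*(-40) = 320)
1/(P - (46 + 33)) = 1/(320 - (46 + 33)) = 1/(320 - 1*79) = 1/(320 - 79) = 1/241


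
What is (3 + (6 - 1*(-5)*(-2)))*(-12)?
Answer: 12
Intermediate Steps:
(3 + (6 - 1*(-5)*(-2)))*(-12) = (3 + (6 + 5*(-2)))*(-12) = (3 + (6 - 10))*(-12) = (3 - 4)*(-12) = -1*(-12) = 12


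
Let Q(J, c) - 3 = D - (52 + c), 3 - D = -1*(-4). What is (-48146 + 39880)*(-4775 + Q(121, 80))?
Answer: 40544730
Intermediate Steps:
D = -1 (D = 3 - (-1)*(-4) = 3 - 1*4 = 3 - 4 = -1)
Q(J, c) = -50 - c (Q(J, c) = 3 + (-1 - (52 + c)) = 3 + (-1 + (-52 - c)) = 3 + (-53 - c) = -50 - c)
(-48146 + 39880)*(-4775 + Q(121, 80)) = (-48146 + 39880)*(-4775 + (-50 - 1*80)) = -8266*(-4775 + (-50 - 80)) = -8266*(-4775 - 130) = -8266*(-4905) = 40544730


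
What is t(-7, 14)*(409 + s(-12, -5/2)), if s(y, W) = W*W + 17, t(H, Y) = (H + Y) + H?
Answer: 0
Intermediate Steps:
t(H, Y) = Y + 2*H
s(y, W) = 17 + W² (s(y, W) = W² + 17 = 17 + W²)
t(-7, 14)*(409 + s(-12, -5/2)) = (14 + 2*(-7))*(409 + (17 + (-5/2)²)) = (14 - 14)*(409 + (17 + (-5*½)²)) = 0*(409 + (17 + (-5/2)²)) = 0*(409 + (17 + 25/4)) = 0*(409 + 93/4) = 0*(1729/4) = 0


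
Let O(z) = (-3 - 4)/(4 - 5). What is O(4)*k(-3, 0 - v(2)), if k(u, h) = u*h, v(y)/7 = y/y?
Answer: 147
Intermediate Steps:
v(y) = 7 (v(y) = 7*(y/y) = 7*1 = 7)
O(z) = 7 (O(z) = -7/(-1) = -7*(-1) = 7)
k(u, h) = h*u
O(4)*k(-3, 0 - v(2)) = 7*((0 - 1*7)*(-3)) = 7*((0 - 7)*(-3)) = 7*(-7*(-3)) = 7*21 = 147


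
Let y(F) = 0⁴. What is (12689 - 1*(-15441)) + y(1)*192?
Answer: 28130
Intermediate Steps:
y(F) = 0
(12689 - 1*(-15441)) + y(1)*192 = (12689 - 1*(-15441)) + 0*192 = (12689 + 15441) + 0 = 28130 + 0 = 28130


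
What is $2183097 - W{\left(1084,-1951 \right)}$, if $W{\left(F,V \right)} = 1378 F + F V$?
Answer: $2804229$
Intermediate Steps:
$2183097 - W{\left(1084,-1951 \right)} = 2183097 - 1084 \left(1378 - 1951\right) = 2183097 - 1084 \left(-573\right) = 2183097 - -621132 = 2183097 + 621132 = 2804229$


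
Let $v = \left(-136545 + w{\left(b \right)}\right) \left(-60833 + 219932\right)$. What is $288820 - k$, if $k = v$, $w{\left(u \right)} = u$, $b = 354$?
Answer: $21668140729$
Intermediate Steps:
$v = -21667851909$ ($v = \left(-136545 + 354\right) \left(-60833 + 219932\right) = \left(-136191\right) 159099 = -21667851909$)
$k = -21667851909$
$288820 - k = 288820 - -21667851909 = 288820 + 21667851909 = 21668140729$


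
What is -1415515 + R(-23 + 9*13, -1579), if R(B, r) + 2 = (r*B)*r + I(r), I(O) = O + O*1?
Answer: 232945979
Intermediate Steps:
I(O) = 2*O (I(O) = O + O = 2*O)
R(B, r) = -2 + 2*r + B*r² (R(B, r) = -2 + ((r*B)*r + 2*r) = -2 + ((B*r)*r + 2*r) = -2 + (B*r² + 2*r) = -2 + (2*r + B*r²) = -2 + 2*r + B*r²)
-1415515 + R(-23 + 9*13, -1579) = -1415515 + (-2 + 2*(-1579) + (-23 + 9*13)*(-1579)²) = -1415515 + (-2 - 3158 + (-23 + 117)*2493241) = -1415515 + (-2 - 3158 + 94*2493241) = -1415515 + (-2 - 3158 + 234364654) = -1415515 + 234361494 = 232945979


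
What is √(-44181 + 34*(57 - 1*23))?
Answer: 5*I*√1721 ≈ 207.42*I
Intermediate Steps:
√(-44181 + 34*(57 - 1*23)) = √(-44181 + 34*(57 - 23)) = √(-44181 + 34*34) = √(-44181 + 1156) = √(-43025) = 5*I*√1721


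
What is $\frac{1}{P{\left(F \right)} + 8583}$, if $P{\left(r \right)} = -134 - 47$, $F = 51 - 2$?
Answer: $\frac{1}{8402} \approx 0.00011902$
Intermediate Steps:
$F = 49$
$P{\left(r \right)} = -181$
$\frac{1}{P{\left(F \right)} + 8583} = \frac{1}{-181 + 8583} = \frac{1}{8402}$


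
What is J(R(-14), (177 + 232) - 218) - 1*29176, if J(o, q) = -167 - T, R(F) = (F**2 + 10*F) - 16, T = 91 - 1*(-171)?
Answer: -29605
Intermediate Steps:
T = 262 (T = 91 + 171 = 262)
R(F) = -16 + F**2 + 10*F
J(o, q) = -429 (J(o, q) = -167 - 1*262 = -167 - 262 = -429)
J(R(-14), (177 + 232) - 218) - 1*29176 = -429 - 1*29176 = -429 - 29176 = -29605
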